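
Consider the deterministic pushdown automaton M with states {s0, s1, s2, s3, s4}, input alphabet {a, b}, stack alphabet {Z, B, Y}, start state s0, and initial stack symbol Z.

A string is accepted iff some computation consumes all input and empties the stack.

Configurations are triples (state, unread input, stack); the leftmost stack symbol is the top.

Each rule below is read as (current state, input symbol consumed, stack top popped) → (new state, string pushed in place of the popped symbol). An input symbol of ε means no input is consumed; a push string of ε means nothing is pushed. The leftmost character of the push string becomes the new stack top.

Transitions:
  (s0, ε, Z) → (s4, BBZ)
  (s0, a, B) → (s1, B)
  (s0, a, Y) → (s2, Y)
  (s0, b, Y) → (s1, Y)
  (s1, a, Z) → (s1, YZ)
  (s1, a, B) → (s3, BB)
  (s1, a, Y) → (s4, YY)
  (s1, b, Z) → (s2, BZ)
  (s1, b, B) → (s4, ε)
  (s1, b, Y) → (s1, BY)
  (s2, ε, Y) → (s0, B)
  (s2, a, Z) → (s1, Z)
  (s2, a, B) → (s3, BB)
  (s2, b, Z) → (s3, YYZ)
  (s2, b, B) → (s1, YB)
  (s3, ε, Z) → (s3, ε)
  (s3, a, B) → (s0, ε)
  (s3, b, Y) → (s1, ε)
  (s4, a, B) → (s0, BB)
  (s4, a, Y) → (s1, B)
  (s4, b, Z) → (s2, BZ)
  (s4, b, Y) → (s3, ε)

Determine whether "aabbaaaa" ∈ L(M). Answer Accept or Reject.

(s0, aabbaaaa, Z)
  ε-move, top Z: go to s4, push BBZ → (s4, aabbaaaa, BBZ)
  read a, top B: go to s0, push BB → (s0, abbaaaa, BBBZ)
  read a, top B: go to s1, push B → (s1, bbaaaa, BBBZ)
  read b, top B: go to s4, push ε → (s4, baaaa, BBZ)
No transition applies at (s4, baaaa, BBZ); input not fully consumed.

Reject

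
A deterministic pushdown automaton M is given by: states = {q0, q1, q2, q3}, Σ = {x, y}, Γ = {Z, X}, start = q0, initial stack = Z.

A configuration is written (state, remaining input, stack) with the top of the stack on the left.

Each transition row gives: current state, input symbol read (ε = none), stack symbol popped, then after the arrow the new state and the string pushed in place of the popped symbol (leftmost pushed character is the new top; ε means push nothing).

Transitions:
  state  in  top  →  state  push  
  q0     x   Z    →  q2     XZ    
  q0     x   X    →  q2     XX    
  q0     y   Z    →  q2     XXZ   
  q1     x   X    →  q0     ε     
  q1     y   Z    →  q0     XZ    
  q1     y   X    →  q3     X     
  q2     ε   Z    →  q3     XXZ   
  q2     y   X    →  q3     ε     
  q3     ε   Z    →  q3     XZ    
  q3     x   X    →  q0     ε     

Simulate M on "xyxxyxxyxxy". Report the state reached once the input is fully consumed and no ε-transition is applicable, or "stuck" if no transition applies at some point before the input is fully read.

(q0, xyxxyxxyxxy, Z)
  read x, top Z: go to q2, push XZ → (q2, yxxyxxyxxy, XZ)
  read y, top X: go to q3, push ε → (q3, xxyxxyxxy, Z)
  ε-move, top Z: go to q3, push XZ → (q3, xxyxxyxxy, XZ)
  read x, top X: go to q0, push ε → (q0, xyxxyxxy, Z)
  read x, top Z: go to q2, push XZ → (q2, yxxyxxy, XZ)
  read y, top X: go to q3, push ε → (q3, xxyxxy, Z)
  ε-move, top Z: go to q3, push XZ → (q3, xxyxxy, XZ)
  read x, top X: go to q0, push ε → (q0, xyxxy, Z)
  read x, top Z: go to q2, push XZ → (q2, yxxy, XZ)
  read y, top X: go to q3, push ε → (q3, xxy, Z)
  ε-move, top Z: go to q3, push XZ → (q3, xxy, XZ)
  read x, top X: go to q0, push ε → (q0, xy, Z)
  read x, top Z: go to q2, push XZ → (q2, y, XZ)
  read y, top X: go to q3, push ε → (q3, ε, Z)
  ε-move, top Z: go to q3, push XZ → (q3, ε, XZ)
All input consumed; M is in state q3.

q3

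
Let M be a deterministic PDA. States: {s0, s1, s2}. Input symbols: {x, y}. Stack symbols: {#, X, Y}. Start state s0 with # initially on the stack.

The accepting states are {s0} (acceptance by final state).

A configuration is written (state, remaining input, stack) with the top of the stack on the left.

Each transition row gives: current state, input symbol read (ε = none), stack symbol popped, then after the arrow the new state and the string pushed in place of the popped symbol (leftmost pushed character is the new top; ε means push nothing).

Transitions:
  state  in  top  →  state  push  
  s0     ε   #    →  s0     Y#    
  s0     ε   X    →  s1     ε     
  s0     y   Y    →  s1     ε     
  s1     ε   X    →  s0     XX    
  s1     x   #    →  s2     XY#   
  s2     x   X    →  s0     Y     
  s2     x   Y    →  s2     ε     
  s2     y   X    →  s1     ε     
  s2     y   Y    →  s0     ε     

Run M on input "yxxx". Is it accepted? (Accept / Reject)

Reject

(s0, yxxx, #)
  ε-move, top #: go to s0, push Y# → (s0, yxxx, Y#)
  read y, top Y: go to s1, push ε → (s1, xxx, #)
  read x, top #: go to s2, push XY# → (s2, xx, XY#)
  read x, top X: go to s0, push Y → (s0, x, YY#)
No transition applies at (s0, x, YY#); input not fully consumed.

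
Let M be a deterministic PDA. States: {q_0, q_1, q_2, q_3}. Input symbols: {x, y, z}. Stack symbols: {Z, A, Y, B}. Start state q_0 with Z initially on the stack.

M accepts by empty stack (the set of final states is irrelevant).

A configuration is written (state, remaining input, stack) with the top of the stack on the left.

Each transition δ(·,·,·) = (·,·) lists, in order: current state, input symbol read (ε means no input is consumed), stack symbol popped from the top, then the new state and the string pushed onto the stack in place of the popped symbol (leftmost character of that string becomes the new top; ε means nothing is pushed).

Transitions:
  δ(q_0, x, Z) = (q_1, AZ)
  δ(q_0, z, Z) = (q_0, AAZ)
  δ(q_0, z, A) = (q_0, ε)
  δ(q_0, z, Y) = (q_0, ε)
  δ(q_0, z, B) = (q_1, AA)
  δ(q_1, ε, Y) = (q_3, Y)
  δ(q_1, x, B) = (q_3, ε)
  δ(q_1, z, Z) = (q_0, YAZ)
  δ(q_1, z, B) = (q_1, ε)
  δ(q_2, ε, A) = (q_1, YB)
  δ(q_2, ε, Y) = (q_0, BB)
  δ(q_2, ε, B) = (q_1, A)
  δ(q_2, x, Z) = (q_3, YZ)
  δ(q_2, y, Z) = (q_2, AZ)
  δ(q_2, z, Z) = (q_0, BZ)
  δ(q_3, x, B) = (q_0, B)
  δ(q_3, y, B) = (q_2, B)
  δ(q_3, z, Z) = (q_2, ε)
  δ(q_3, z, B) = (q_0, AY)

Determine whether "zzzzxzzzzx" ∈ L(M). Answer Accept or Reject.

Reject

(q_0, zzzzxzzzzx, Z)
  read z, top Z: go to q_0, push AAZ → (q_0, zzzxzzzzx, AAZ)
  read z, top A: go to q_0, push ε → (q_0, zzxzzzzx, AZ)
  read z, top A: go to q_0, push ε → (q_0, zxzzzzx, Z)
  read z, top Z: go to q_0, push AAZ → (q_0, xzzzzx, AAZ)
No transition applies at (q_0, xzzzzx, AAZ); input not fully consumed.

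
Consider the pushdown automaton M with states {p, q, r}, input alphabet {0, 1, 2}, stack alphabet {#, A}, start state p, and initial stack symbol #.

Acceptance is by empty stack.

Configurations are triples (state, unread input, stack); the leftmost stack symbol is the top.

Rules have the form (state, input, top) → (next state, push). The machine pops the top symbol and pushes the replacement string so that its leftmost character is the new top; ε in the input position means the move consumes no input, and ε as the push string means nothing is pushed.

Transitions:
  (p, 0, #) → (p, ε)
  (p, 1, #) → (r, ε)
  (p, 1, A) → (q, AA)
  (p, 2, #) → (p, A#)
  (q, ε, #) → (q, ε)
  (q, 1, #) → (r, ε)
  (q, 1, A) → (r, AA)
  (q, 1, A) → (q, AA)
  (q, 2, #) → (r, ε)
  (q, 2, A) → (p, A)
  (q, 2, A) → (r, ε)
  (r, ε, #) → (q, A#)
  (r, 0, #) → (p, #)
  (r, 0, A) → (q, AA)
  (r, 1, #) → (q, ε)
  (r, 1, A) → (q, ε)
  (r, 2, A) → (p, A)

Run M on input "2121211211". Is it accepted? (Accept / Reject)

One accepting computation: (p, 2121211211, #) ⊢ (p, 121211211, A#) ⊢ (q, 21211211, AA#) ⊢ (p, 1211211, AA#) ⊢ (q, 211211, AAA#) ⊢ (r, 11211, AA#) ⊢ (q, 1211, A#) ⊢ (q, 211, AA#) ⊢ (r, 11, A#) ⊢ (q, 1, #) ⊢ (r, ε, ε)
All input consumed and the stack is empty.

Accept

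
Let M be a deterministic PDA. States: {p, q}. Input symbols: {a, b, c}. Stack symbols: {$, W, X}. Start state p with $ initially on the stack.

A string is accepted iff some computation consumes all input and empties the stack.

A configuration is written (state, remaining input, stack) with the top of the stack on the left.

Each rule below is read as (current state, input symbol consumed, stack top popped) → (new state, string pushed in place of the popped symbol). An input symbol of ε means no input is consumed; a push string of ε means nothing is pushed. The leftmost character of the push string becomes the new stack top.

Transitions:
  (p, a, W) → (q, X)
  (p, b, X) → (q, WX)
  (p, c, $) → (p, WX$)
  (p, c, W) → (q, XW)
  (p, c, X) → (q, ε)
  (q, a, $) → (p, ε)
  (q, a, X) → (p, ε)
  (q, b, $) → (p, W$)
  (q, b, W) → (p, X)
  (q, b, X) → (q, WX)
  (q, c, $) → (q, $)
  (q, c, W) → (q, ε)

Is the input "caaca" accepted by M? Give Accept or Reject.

Accept

(p, caaca, $)
  read c, top $: go to p, push WX$ → (p, aaca, WX$)
  read a, top W: go to q, push X → (q, aca, XX$)
  read a, top X: go to p, push ε → (p, ca, X$)
  read c, top X: go to q, push ε → (q, a, $)
  read a, top $: go to p, push ε → (p, ε, ε)
All input consumed and the stack is empty.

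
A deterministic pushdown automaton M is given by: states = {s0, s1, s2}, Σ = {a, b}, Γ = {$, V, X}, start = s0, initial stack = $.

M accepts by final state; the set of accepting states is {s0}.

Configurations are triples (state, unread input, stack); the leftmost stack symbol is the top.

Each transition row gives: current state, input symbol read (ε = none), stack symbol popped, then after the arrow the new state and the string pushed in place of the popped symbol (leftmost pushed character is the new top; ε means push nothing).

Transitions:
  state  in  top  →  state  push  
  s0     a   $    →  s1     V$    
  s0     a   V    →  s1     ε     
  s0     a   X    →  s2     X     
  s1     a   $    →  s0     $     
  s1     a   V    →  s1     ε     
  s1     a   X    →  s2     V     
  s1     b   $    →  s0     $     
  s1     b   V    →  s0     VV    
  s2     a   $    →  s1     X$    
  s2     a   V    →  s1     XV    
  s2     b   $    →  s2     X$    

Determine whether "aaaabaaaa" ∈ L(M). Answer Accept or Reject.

Reject

(s0, aaaabaaaa, $)
  read a, top $: go to s1, push V$ → (s1, aaabaaaa, V$)
  read a, top V: go to s1, push ε → (s1, aabaaaa, $)
  read a, top $: go to s0, push $ → (s0, abaaaa, $)
  read a, top $: go to s1, push V$ → (s1, baaaa, V$)
  read b, top V: go to s0, push VV → (s0, aaaa, VV$)
  read a, top V: go to s1, push ε → (s1, aaa, V$)
  read a, top V: go to s1, push ε → (s1, aa, $)
  read a, top $: go to s0, push $ → (s0, a, $)
  read a, top $: go to s1, push V$ → (s1, ε, V$)
All input consumed; state s1 ∉ F and no further ε-move applies.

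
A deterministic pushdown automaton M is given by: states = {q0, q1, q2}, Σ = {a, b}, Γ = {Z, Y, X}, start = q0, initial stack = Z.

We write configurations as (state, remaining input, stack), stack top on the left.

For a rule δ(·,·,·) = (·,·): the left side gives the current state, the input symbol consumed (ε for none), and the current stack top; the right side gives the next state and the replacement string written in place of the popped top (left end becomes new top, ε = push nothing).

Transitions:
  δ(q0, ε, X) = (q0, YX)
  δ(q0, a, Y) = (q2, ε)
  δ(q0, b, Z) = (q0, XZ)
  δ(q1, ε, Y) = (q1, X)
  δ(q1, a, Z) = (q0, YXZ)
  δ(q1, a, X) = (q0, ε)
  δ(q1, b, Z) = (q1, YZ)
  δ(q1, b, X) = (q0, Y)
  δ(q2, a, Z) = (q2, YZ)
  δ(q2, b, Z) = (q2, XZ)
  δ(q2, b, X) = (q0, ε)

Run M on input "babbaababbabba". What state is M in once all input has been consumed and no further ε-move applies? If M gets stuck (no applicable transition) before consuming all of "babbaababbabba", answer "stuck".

(q0, babbaababbabba, Z) ⊢ (q0, abbaababbabba, XZ) ⊢ (q0, abbaababbabba, YXZ) ⊢ (q2, bbaababbabba, XZ) ⊢ (q0, baababbabba, Z) ⊢ (q0, aababbabba, XZ) ⊢ (q0, aababbabba, YXZ) ⊢ (q2, ababbabba, XZ)
No transition for (q2, a, top X); M blocks with input ababbabba remaining.

stuck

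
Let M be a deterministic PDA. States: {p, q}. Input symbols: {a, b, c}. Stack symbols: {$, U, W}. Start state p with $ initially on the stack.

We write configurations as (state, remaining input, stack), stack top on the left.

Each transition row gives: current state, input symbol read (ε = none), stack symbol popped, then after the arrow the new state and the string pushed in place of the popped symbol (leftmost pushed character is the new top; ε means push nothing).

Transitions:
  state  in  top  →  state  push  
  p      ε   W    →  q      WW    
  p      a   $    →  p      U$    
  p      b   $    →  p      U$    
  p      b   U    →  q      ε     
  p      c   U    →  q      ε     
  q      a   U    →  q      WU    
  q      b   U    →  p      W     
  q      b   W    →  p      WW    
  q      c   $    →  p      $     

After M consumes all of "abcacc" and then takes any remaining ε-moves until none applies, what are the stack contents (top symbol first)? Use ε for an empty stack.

$

(p, abcacc, $)
  read a, top $: go to p, push U$ → (p, bcacc, U$)
  read b, top U: go to q, push ε → (q, cacc, $)
  read c, top $: go to p, push $ → (p, acc, $)
  read a, top $: go to p, push U$ → (p, cc, U$)
  read c, top U: go to q, push ε → (q, c, $)
  read c, top $: go to p, push $ → (p, ε, $)
All input consumed in state p with stack $.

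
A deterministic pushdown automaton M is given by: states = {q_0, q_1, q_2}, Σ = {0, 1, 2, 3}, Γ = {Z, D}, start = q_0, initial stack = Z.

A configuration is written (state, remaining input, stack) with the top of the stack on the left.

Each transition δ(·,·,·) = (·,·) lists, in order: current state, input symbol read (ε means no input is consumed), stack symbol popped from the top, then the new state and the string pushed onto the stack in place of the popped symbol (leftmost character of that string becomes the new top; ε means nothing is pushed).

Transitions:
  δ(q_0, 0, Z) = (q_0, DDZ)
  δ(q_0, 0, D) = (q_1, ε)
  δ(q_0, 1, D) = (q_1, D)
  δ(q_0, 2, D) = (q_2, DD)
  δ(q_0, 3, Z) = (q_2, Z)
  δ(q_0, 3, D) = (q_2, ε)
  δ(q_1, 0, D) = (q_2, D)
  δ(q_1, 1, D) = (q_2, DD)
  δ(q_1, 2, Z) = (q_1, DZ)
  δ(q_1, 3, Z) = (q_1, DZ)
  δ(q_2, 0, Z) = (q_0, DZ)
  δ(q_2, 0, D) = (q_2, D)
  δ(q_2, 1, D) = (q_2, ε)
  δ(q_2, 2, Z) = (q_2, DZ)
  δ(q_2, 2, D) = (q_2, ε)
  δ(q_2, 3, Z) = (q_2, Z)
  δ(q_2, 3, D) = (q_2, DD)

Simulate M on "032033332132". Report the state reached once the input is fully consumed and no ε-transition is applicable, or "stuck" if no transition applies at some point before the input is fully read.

q_2

(q_0, 032033332132, Z)
  read 0, top Z: go to q_0, push DDZ → (q_0, 32033332132, DDZ)
  read 3, top D: go to q_2, push ε → (q_2, 2033332132, DZ)
  read 2, top D: go to q_2, push ε → (q_2, 033332132, Z)
  read 0, top Z: go to q_0, push DZ → (q_0, 33332132, DZ)
  read 3, top D: go to q_2, push ε → (q_2, 3332132, Z)
  read 3, top Z: go to q_2, push Z → (q_2, 332132, Z)
  read 3, top Z: go to q_2, push Z → (q_2, 32132, Z)
  read 3, top Z: go to q_2, push Z → (q_2, 2132, Z)
  read 2, top Z: go to q_2, push DZ → (q_2, 132, DZ)
  read 1, top D: go to q_2, push ε → (q_2, 32, Z)
  read 3, top Z: go to q_2, push Z → (q_2, 2, Z)
  read 2, top Z: go to q_2, push DZ → (q_2, ε, DZ)
All input consumed; M is in state q_2.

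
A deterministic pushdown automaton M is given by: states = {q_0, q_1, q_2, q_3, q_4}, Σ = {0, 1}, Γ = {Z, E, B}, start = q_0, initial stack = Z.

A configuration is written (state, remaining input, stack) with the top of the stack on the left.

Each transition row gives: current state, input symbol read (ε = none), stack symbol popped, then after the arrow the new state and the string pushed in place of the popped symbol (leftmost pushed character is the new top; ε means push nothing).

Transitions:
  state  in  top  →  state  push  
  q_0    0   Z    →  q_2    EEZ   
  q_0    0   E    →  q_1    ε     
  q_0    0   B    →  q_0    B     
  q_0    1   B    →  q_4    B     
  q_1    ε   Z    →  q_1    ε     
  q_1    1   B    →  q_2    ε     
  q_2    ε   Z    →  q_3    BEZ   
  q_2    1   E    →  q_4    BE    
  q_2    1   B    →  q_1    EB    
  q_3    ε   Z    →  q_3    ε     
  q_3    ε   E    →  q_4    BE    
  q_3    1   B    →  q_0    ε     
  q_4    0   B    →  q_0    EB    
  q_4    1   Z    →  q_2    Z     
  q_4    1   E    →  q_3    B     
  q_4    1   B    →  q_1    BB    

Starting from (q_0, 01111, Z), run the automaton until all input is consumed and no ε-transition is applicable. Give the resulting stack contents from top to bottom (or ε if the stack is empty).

(q_0, 01111, Z)
  read 0, top Z: go to q_2, push EEZ → (q_2, 1111, EEZ)
  read 1, top E: go to q_4, push BE → (q_4, 111, BEEZ)
  read 1, top B: go to q_1, push BB → (q_1, 11, BBEEZ)
  read 1, top B: go to q_2, push ε → (q_2, 1, BEEZ)
  read 1, top B: go to q_1, push EB → (q_1, ε, EBEEZ)
All input consumed in state q_1 with stack EBEEZ.

EBEEZ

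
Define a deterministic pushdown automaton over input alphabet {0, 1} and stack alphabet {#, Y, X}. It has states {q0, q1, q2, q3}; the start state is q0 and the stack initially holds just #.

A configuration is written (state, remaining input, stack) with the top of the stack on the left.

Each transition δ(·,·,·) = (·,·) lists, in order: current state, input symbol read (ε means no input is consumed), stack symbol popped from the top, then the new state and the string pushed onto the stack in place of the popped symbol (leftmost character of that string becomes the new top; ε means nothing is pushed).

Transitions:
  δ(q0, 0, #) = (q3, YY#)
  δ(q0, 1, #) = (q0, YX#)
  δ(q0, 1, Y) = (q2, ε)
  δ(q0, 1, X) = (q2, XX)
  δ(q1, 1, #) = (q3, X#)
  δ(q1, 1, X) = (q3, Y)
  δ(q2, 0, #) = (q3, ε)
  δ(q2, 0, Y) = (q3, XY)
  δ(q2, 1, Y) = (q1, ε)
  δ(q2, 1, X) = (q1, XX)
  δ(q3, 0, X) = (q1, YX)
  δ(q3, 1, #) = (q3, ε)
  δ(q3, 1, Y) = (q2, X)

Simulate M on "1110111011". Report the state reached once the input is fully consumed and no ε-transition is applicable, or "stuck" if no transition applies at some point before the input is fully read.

stuck

(q0, 1110111011, #)
  read 1, top #: go to q0, push YX# → (q0, 110111011, YX#)
  read 1, top Y: go to q2, push ε → (q2, 10111011, X#)
  read 1, top X: go to q1, push XX → (q1, 0111011, XX#)
No transition for (q1, 0, top X); M blocks with input 0111011 remaining.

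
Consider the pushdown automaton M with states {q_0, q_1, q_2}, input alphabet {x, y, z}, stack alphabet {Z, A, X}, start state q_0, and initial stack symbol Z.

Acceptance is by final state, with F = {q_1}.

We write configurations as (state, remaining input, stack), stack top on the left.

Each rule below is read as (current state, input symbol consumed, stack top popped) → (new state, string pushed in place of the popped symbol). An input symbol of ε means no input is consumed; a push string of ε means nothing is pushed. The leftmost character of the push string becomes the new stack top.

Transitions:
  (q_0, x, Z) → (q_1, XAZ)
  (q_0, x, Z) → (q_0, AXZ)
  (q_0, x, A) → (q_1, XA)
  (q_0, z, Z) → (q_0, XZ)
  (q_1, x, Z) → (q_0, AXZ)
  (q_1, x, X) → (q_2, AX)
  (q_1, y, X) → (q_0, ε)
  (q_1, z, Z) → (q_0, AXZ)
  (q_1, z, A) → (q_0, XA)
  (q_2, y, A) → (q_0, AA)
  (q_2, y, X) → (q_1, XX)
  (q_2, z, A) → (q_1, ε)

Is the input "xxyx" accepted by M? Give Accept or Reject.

One accepting computation: (q_0, xxyx, Z) ⊢ (q_1, xyx, XAZ) ⊢ (q_2, yx, AXAZ) ⊢ (q_0, x, AAXAZ) ⊢ (q_1, ε, XAAXAZ)
All input consumed and state q_1 ∈ F.

Accept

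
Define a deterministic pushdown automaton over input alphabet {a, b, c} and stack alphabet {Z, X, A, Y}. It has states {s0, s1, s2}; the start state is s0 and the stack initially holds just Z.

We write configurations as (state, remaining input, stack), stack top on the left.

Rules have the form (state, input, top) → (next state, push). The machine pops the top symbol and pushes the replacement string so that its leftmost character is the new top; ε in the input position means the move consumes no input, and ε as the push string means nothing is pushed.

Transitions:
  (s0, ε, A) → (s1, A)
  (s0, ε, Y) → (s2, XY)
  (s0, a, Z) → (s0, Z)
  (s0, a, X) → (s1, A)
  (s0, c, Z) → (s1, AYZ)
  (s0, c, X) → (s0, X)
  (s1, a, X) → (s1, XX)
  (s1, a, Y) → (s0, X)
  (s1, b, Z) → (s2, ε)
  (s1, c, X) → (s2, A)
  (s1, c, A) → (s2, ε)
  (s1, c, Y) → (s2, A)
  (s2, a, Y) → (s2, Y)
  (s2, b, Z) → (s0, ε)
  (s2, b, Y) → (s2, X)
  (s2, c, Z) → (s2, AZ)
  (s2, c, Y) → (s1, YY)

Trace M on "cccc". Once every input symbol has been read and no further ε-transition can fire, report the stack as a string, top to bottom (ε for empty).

(s0, cccc, Z) ⊢ (s1, ccc, AYZ) ⊢ (s2, cc, YZ) ⊢ (s1, c, YYZ) ⊢ (s2, ε, AYZ)
All input consumed in state s2 with stack AYZ.

AYZ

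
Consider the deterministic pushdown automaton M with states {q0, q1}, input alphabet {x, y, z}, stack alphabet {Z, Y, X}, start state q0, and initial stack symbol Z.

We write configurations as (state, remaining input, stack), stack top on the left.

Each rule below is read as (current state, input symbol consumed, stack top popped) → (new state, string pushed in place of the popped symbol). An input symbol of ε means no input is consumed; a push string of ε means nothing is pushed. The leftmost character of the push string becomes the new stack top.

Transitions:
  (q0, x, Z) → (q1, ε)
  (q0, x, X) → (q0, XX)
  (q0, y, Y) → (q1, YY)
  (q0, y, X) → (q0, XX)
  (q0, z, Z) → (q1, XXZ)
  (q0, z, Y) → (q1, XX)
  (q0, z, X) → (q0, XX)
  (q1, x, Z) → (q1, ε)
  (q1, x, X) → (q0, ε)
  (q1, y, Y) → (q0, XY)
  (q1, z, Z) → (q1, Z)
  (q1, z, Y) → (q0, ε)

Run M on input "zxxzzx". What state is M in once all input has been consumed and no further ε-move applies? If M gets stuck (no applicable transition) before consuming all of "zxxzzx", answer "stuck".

q0

(q0, zxxzzx, Z)
  read z, top Z: go to q1, push XXZ → (q1, xxzzx, XXZ)
  read x, top X: go to q0, push ε → (q0, xzzx, XZ)
  read x, top X: go to q0, push XX → (q0, zzx, XXZ)
  read z, top X: go to q0, push XX → (q0, zx, XXXZ)
  read z, top X: go to q0, push XX → (q0, x, XXXXZ)
  read x, top X: go to q0, push XX → (q0, ε, XXXXXZ)
All input consumed; M is in state q0.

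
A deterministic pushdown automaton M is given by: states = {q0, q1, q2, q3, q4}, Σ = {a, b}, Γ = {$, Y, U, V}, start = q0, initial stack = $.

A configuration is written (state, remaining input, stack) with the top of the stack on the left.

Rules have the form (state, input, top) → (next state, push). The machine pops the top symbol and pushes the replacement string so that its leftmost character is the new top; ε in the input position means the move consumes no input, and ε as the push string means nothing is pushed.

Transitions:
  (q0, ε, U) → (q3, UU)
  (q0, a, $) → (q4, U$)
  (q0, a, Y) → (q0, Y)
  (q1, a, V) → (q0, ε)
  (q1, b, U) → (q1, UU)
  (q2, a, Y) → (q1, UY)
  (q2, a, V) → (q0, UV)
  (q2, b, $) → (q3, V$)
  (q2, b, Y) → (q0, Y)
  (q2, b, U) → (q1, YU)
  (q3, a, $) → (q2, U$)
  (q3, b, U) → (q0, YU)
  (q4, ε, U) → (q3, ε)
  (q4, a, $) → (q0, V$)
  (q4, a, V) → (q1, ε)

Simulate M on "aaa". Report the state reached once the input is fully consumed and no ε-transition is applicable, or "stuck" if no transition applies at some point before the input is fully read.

stuck

(q0, aaa, $)
  read a, top $: go to q4, push U$ → (q4, aa, U$)
  ε-move, top U: go to q3, push ε → (q3, aa, $)
  read a, top $: go to q2, push U$ → (q2, a, U$)
No transition for (q2, a, top U); M blocks with input a remaining.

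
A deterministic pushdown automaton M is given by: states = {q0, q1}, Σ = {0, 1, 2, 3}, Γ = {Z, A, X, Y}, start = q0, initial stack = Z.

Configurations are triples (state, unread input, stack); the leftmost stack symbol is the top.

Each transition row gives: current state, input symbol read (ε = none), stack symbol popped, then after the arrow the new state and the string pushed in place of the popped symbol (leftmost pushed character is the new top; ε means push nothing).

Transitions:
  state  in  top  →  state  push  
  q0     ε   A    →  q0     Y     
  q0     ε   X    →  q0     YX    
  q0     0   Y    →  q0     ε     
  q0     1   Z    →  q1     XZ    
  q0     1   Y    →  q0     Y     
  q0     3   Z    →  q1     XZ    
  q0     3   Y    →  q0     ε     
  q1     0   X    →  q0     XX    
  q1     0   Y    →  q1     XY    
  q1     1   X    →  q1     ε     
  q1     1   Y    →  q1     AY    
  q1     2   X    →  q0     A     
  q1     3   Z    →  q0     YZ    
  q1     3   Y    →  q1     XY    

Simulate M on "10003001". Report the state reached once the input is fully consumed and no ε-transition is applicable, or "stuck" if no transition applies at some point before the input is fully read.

(q0, 10003001, Z)
  read 1, top Z: go to q1, push XZ → (q1, 0003001, XZ)
  read 0, top X: go to q0, push XX → (q0, 003001, XXZ)
  ε-move, top X: go to q0, push YX → (q0, 003001, YXXZ)
  read 0, top Y: go to q0, push ε → (q0, 03001, XXZ)
  ε-move, top X: go to q0, push YX → (q0, 03001, YXXZ)
  read 0, top Y: go to q0, push ε → (q0, 3001, XXZ)
  ε-move, top X: go to q0, push YX → (q0, 3001, YXXZ)
  read 3, top Y: go to q0, push ε → (q0, 001, XXZ)
  ε-move, top X: go to q0, push YX → (q0, 001, YXXZ)
  read 0, top Y: go to q0, push ε → (q0, 01, XXZ)
  ε-move, top X: go to q0, push YX → (q0, 01, YXXZ)
  read 0, top Y: go to q0, push ε → (q0, 1, XXZ)
  ε-move, top X: go to q0, push YX → (q0, 1, YXXZ)
  read 1, top Y: go to q0, push Y → (q0, ε, YXXZ)
All input consumed; M is in state q0.

q0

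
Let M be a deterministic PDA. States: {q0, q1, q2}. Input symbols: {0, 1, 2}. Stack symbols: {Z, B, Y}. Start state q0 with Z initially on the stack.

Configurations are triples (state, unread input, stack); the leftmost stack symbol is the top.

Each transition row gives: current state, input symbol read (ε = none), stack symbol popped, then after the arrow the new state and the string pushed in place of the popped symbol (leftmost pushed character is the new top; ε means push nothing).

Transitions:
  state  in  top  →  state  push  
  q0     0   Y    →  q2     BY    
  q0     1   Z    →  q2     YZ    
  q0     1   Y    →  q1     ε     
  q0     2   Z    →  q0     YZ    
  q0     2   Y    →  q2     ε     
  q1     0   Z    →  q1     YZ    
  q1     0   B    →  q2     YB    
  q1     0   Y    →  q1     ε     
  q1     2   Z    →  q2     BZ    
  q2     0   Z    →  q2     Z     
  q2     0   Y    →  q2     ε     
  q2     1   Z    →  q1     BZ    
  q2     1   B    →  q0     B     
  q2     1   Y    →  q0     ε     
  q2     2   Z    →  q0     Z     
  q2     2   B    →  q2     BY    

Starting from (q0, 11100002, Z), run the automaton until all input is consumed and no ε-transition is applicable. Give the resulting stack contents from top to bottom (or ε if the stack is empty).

Z

(q0, 11100002, Z)
  read 1, top Z: go to q2, push YZ → (q2, 1100002, YZ)
  read 1, top Y: go to q0, push ε → (q0, 100002, Z)
  read 1, top Z: go to q2, push YZ → (q2, 00002, YZ)
  read 0, top Y: go to q2, push ε → (q2, 0002, Z)
  read 0, top Z: go to q2, push Z → (q2, 002, Z)
  read 0, top Z: go to q2, push Z → (q2, 02, Z)
  read 0, top Z: go to q2, push Z → (q2, 2, Z)
  read 2, top Z: go to q0, push Z → (q0, ε, Z)
All input consumed in state q0 with stack Z.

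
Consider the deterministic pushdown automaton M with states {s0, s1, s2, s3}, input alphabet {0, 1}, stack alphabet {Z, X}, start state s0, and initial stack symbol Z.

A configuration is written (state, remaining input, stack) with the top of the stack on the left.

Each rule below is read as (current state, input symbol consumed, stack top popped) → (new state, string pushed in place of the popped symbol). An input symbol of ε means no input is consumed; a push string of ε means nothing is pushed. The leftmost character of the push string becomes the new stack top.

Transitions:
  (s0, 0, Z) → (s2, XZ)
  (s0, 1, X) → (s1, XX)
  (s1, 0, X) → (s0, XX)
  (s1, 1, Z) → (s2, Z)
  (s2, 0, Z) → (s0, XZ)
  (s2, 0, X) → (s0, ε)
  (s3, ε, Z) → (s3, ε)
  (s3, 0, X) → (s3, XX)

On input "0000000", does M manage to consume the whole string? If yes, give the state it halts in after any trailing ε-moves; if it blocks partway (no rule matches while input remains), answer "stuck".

(s0, 0000000, Z)
  read 0, top Z: go to s2, push XZ → (s2, 000000, XZ)
  read 0, top X: go to s0, push ε → (s0, 00000, Z)
  read 0, top Z: go to s2, push XZ → (s2, 0000, XZ)
  read 0, top X: go to s0, push ε → (s0, 000, Z)
  read 0, top Z: go to s2, push XZ → (s2, 00, XZ)
  read 0, top X: go to s0, push ε → (s0, 0, Z)
  read 0, top Z: go to s2, push XZ → (s2, ε, XZ)
All input consumed; M is in state s2.

s2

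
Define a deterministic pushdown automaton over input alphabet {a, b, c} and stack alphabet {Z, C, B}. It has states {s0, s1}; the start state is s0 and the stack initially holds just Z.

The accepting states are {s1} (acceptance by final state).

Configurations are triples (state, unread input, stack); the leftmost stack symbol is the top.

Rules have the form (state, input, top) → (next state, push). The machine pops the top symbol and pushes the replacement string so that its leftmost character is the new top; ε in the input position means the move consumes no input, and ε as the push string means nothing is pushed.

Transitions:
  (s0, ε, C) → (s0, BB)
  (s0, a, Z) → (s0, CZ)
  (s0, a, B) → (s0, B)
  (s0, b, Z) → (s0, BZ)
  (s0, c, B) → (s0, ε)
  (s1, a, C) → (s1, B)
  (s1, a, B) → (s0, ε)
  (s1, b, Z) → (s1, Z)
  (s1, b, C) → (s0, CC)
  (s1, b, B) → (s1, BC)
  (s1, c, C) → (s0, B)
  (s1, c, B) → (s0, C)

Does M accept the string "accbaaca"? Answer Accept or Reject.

(s0, accbaaca, Z) ⊢ (s0, ccbaaca, CZ) ⊢ (s0, ccbaaca, BBZ) ⊢ (s0, cbaaca, BZ) ⊢ (s0, baaca, Z) ⊢ (s0, aaca, BZ) ⊢ (s0, aca, BZ) ⊢ (s0, ca, BZ) ⊢ (s0, a, Z) ⊢ (s0, ε, CZ) ⊢ (s0, ε, BBZ)
All input consumed; state s0 ∉ F and no further ε-move applies.

Reject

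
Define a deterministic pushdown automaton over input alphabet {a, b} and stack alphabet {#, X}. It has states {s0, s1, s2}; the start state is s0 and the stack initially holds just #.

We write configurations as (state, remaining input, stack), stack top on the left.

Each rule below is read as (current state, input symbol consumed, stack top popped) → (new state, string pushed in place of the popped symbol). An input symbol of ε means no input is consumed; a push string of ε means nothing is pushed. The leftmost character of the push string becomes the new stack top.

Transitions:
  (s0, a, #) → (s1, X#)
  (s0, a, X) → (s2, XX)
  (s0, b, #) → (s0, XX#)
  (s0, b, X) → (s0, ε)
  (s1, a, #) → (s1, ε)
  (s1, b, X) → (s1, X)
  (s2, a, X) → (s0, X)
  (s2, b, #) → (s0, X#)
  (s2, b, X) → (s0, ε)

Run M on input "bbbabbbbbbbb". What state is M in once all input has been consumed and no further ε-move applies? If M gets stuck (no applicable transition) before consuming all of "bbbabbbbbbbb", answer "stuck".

s1

(s0, bbbabbbbbbbb, #)
  read b, top #: go to s0, push XX# → (s0, bbabbbbbbbb, XX#)
  read b, top X: go to s0, push ε → (s0, babbbbbbbb, X#)
  read b, top X: go to s0, push ε → (s0, abbbbbbbb, #)
  read a, top #: go to s1, push X# → (s1, bbbbbbbb, X#)
  read b, top X: go to s1, push X → (s1, bbbbbbb, X#)
  read b, top X: go to s1, push X → (s1, bbbbbb, X#)
  read b, top X: go to s1, push X → (s1, bbbbb, X#)
  read b, top X: go to s1, push X → (s1, bbbb, X#)
  read b, top X: go to s1, push X → (s1, bbb, X#)
  read b, top X: go to s1, push X → (s1, bb, X#)
  read b, top X: go to s1, push X → (s1, b, X#)
  read b, top X: go to s1, push X → (s1, ε, X#)
All input consumed; M is in state s1.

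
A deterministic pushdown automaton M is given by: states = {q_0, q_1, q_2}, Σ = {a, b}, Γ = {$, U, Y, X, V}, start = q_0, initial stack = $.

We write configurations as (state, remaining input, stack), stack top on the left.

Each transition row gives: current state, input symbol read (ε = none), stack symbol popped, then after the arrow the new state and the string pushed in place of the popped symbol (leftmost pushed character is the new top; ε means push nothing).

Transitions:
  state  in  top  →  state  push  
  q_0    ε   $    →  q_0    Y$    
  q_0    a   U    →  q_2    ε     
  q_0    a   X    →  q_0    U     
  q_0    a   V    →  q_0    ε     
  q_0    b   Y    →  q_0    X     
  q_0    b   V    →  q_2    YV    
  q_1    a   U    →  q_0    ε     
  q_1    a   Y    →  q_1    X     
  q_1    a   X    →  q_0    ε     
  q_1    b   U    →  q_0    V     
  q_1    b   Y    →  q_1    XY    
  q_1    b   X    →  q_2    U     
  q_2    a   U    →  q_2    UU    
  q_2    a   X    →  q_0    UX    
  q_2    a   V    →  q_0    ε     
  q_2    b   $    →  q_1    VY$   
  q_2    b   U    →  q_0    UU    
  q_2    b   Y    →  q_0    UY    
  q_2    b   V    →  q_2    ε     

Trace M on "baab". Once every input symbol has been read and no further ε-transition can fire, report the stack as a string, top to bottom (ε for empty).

VY$

(q_0, baab, $)
  ε-move, top $: go to q_0, push Y$ → (q_0, baab, Y$)
  read b, top Y: go to q_0, push X → (q_0, aab, X$)
  read a, top X: go to q_0, push U → (q_0, ab, U$)
  read a, top U: go to q_2, push ε → (q_2, b, $)
  read b, top $: go to q_1, push VY$ → (q_1, ε, VY$)
All input consumed in state q_1 with stack VY$.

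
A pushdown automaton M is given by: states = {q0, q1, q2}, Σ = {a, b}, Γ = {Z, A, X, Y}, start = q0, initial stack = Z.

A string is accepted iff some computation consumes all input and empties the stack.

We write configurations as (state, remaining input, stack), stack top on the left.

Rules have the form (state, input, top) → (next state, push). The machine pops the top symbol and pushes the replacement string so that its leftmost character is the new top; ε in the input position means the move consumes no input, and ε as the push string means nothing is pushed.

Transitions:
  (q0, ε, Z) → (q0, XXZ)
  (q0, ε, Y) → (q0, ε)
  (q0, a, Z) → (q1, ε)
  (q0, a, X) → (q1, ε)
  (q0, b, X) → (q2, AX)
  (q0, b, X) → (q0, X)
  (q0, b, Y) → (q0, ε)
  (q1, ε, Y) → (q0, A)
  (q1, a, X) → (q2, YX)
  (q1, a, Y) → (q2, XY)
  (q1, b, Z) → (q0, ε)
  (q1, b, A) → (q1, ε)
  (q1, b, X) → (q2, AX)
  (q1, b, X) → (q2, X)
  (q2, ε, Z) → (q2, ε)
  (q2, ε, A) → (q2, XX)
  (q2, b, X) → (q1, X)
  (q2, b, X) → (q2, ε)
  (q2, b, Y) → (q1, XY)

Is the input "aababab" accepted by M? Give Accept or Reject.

No computation consumes all input and empties the stack.

Reject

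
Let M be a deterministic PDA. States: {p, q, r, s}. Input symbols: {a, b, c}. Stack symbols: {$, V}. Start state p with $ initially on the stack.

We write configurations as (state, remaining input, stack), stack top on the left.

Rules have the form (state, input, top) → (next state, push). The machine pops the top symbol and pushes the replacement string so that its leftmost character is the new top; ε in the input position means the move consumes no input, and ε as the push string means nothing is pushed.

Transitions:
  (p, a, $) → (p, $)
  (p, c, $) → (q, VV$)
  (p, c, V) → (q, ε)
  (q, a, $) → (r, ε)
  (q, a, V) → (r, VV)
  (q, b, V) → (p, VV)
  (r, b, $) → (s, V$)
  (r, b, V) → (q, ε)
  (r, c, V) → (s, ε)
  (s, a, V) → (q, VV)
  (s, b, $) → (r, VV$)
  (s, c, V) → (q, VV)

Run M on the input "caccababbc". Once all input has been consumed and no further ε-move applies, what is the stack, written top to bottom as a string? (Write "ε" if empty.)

VVV$

(p, caccababbc, $) ⊢ (q, accababbc, VV$) ⊢ (r, ccababbc, VVV$) ⊢ (s, cababbc, VV$) ⊢ (q, ababbc, VVV$) ⊢ (r, babbc, VVVV$) ⊢ (q, abbc, VVV$) ⊢ (r, bbc, VVVV$) ⊢ (q, bc, VVV$) ⊢ (p, c, VVVV$) ⊢ (q, ε, VVV$)
All input consumed in state q with stack VVV$.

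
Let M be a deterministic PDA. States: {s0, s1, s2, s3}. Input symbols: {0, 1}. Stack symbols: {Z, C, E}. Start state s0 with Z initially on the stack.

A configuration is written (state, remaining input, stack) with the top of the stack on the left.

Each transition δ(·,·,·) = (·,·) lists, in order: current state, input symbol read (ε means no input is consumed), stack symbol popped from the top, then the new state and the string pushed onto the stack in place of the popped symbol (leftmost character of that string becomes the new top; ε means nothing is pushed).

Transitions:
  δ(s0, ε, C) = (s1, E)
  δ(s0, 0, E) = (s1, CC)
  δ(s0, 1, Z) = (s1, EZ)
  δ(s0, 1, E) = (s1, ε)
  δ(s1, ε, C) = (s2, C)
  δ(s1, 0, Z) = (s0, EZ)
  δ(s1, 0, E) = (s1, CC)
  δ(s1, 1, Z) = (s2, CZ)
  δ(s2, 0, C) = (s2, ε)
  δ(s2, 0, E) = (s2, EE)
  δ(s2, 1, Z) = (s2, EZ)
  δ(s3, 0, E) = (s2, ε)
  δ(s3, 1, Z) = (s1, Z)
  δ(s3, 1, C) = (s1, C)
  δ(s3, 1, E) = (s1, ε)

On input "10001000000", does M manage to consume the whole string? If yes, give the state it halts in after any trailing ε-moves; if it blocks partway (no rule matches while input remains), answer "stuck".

(s0, 10001000000, Z)
  read 1, top Z: go to s1, push EZ → (s1, 0001000000, EZ)
  read 0, top E: go to s1, push CC → (s1, 001000000, CCZ)
  ε-move, top C: go to s2, push C → (s2, 001000000, CCZ)
  read 0, top C: go to s2, push ε → (s2, 01000000, CZ)
  read 0, top C: go to s2, push ε → (s2, 1000000, Z)
  read 1, top Z: go to s2, push EZ → (s2, 000000, EZ)
  read 0, top E: go to s2, push EE → (s2, 00000, EEZ)
  read 0, top E: go to s2, push EE → (s2, 0000, EEEZ)
  read 0, top E: go to s2, push EE → (s2, 000, EEEEZ)
  read 0, top E: go to s2, push EE → (s2, 00, EEEEEZ)
  read 0, top E: go to s2, push EE → (s2, 0, EEEEEEZ)
  read 0, top E: go to s2, push EE → (s2, ε, EEEEEEEZ)
All input consumed; M is in state s2.

s2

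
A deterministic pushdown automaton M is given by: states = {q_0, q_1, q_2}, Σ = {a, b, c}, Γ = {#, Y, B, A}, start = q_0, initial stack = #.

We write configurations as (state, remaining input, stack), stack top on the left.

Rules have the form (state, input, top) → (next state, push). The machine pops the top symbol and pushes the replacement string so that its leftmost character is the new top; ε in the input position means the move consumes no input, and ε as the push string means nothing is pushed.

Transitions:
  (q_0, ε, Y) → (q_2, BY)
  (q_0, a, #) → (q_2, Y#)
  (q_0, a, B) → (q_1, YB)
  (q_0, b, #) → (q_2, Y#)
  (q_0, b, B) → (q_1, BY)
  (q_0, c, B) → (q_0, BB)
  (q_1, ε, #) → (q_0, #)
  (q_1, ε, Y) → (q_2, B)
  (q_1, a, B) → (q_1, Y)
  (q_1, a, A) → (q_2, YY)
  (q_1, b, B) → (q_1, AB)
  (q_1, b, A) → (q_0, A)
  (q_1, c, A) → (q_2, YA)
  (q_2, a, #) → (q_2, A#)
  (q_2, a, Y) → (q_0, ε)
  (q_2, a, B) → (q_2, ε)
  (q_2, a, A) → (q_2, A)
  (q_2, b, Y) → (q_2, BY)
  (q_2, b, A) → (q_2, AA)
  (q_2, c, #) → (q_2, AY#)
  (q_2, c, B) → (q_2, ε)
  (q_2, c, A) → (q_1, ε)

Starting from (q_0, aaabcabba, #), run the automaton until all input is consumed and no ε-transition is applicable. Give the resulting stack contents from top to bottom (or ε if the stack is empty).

Y#

(q_0, aaabcabba, #)
  read a, top #: go to q_2, push Y# → (q_2, aabcabba, Y#)
  read a, top Y: go to q_0, push ε → (q_0, abcabba, #)
  read a, top #: go to q_2, push Y# → (q_2, bcabba, Y#)
  read b, top Y: go to q_2, push BY → (q_2, cabba, BY#)
  read c, top B: go to q_2, push ε → (q_2, abba, Y#)
  read a, top Y: go to q_0, push ε → (q_0, bba, #)
  read b, top #: go to q_2, push Y# → (q_2, ba, Y#)
  read b, top Y: go to q_2, push BY → (q_2, a, BY#)
  read a, top B: go to q_2, push ε → (q_2, ε, Y#)
All input consumed in state q_2 with stack Y#.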